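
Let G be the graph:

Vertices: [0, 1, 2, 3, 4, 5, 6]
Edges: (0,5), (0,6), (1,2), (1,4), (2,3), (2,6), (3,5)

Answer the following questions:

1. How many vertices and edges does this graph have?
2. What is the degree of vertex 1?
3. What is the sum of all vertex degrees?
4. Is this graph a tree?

Count: 7 vertices, 7 edges.
Vertex 1 has neighbors [2, 4], degree = 2.
Handshaking lemma: 2 * 7 = 14.
A tree on 7 vertices has 6 edges. This graph has 7 edges (1 extra). Not a tree.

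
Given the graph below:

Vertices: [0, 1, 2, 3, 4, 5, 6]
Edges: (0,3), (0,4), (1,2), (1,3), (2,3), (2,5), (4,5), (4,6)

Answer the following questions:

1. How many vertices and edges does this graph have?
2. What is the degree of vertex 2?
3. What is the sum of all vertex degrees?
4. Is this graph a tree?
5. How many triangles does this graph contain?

Count: 7 vertices, 8 edges.
Vertex 2 has neighbors [1, 3, 5], degree = 3.
Handshaking lemma: 2 * 8 = 16.
A tree on 7 vertices has 6 edges. This graph has 8 edges (2 extra). Not a tree.
Number of triangles = 1.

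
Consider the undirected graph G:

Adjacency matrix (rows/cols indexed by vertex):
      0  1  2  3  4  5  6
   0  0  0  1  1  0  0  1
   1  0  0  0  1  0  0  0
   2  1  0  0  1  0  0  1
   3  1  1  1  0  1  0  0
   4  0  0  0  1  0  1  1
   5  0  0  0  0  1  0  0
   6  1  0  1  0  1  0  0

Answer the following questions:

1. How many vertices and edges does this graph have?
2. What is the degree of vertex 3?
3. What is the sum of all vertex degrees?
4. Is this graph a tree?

Count: 7 vertices, 9 edges.
Vertex 3 has neighbors [0, 1, 2, 4], degree = 4.
Handshaking lemma: 2 * 9 = 18.
A tree on 7 vertices has 6 edges. This graph has 9 edges (3 extra). Not a tree.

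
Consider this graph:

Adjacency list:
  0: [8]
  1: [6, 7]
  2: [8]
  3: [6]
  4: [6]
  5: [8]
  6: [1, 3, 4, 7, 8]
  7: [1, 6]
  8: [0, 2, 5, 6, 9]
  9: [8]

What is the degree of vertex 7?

Vertex 7 has neighbors [1, 6], so deg(7) = 2.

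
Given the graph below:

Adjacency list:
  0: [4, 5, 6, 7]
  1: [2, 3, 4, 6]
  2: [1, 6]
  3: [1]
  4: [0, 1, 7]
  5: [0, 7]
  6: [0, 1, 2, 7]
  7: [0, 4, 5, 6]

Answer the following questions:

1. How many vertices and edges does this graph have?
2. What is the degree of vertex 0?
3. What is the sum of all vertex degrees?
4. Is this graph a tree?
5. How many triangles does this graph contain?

Count: 8 vertices, 12 edges.
Vertex 0 has neighbors [4, 5, 6, 7], degree = 4.
Handshaking lemma: 2 * 12 = 24.
A tree on 8 vertices has 7 edges. This graph has 12 edges (5 extra). Not a tree.
Number of triangles = 4.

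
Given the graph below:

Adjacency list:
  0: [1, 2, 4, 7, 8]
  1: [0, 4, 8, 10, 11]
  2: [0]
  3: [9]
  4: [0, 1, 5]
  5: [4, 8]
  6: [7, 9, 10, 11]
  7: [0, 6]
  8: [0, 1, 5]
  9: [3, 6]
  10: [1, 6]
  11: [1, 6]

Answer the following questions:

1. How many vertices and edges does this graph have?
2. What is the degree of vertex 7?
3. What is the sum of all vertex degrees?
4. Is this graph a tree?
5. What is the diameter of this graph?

Count: 12 vertices, 16 edges.
Vertex 7 has neighbors [0, 6], degree = 2.
Handshaking lemma: 2 * 16 = 32.
A tree on 12 vertices has 11 edges. This graph has 16 edges (5 extra). Not a tree.
Diameter (longest shortest path) = 6.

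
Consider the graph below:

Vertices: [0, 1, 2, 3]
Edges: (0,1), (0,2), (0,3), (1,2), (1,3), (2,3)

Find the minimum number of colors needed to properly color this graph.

The graph has a maximum clique of size 4 (lower bound on chromatic number).
A valid 4-coloring: {0: 0, 1: 1, 2: 2, 3: 3}.
Chromatic number = 4.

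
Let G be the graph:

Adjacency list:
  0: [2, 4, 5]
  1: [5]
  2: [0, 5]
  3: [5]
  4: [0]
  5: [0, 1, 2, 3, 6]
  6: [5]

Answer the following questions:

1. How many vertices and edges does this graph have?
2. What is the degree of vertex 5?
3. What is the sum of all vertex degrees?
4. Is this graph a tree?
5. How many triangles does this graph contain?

Count: 7 vertices, 7 edges.
Vertex 5 has neighbors [0, 1, 2, 3, 6], degree = 5.
Handshaking lemma: 2 * 7 = 14.
A tree on 7 vertices has 6 edges. This graph has 7 edges (1 extra). Not a tree.
Number of triangles = 1.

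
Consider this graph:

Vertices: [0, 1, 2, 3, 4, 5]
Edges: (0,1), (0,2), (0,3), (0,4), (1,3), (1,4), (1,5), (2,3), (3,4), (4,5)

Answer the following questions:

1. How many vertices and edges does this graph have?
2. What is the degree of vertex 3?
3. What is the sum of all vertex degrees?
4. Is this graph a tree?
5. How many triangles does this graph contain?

Count: 6 vertices, 10 edges.
Vertex 3 has neighbors [0, 1, 2, 4], degree = 4.
Handshaking lemma: 2 * 10 = 20.
A tree on 6 vertices has 5 edges. This graph has 10 edges (5 extra). Not a tree.
Number of triangles = 6.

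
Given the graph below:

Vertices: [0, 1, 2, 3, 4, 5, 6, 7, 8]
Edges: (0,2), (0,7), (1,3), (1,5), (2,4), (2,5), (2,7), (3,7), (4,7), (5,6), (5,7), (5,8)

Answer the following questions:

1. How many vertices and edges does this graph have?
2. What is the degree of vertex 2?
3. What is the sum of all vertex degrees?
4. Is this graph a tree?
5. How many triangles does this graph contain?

Count: 9 vertices, 12 edges.
Vertex 2 has neighbors [0, 4, 5, 7], degree = 4.
Handshaking lemma: 2 * 12 = 24.
A tree on 9 vertices has 8 edges. This graph has 12 edges (4 extra). Not a tree.
Number of triangles = 3.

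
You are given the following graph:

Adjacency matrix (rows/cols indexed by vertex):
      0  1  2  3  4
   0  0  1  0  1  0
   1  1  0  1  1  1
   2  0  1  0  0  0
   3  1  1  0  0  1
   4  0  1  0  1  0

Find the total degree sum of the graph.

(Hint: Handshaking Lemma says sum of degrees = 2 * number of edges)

Count edges: 6 edges.
By Handshaking Lemma: sum of degrees = 2 * 6 = 12.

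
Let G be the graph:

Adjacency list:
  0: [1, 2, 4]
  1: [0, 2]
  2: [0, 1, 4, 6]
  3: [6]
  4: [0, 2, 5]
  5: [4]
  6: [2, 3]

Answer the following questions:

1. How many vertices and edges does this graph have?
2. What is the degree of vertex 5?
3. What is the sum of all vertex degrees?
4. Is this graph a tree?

Count: 7 vertices, 8 edges.
Vertex 5 has neighbors [4], degree = 1.
Handshaking lemma: 2 * 8 = 16.
A tree on 7 vertices has 6 edges. This graph has 8 edges (2 extra). Not a tree.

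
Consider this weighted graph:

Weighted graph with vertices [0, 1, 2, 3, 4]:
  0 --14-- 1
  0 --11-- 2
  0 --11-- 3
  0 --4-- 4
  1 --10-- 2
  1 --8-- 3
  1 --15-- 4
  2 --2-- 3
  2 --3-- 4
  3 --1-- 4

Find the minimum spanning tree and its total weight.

Applying Kruskal's algorithm (sort edges by weight, add if no cycle):
  Add (3,4) w=1
  Add (2,3) w=2
  Skip (2,4) w=3 (creates cycle)
  Add (0,4) w=4
  Add (1,3) w=8
  Skip (1,2) w=10 (creates cycle)
  Skip (0,2) w=11 (creates cycle)
  Skip (0,3) w=11 (creates cycle)
  Skip (0,1) w=14 (creates cycle)
  Skip (1,4) w=15 (creates cycle)
MST weight = 15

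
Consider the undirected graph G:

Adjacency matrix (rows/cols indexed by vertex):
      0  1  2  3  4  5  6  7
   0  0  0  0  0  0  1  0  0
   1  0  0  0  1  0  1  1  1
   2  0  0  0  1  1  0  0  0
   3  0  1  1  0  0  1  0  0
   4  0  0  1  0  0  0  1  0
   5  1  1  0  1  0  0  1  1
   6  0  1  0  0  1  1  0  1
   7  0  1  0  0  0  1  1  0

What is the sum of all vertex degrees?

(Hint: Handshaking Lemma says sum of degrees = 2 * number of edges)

Count edges: 12 edges.
By Handshaking Lemma: sum of degrees = 2 * 12 = 24.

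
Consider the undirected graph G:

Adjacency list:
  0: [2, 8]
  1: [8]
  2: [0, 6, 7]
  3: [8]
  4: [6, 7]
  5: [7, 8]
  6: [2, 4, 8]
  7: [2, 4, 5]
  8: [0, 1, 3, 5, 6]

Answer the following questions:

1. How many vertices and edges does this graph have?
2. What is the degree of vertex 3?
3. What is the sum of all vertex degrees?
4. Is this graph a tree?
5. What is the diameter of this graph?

Count: 9 vertices, 11 edges.
Vertex 3 has neighbors [8], degree = 1.
Handshaking lemma: 2 * 11 = 22.
A tree on 9 vertices has 8 edges. This graph has 11 edges (3 extra). Not a tree.
Diameter (longest shortest path) = 3.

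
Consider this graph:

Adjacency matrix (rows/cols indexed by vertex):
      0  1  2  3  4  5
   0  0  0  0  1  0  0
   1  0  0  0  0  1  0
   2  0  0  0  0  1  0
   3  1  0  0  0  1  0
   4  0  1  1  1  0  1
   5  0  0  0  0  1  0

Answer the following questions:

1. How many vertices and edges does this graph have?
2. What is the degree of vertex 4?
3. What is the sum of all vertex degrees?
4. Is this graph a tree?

Count: 6 vertices, 5 edges.
Vertex 4 has neighbors [1, 2, 3, 5], degree = 4.
Handshaking lemma: 2 * 5 = 10.
A graph is a tree iff it is connected and has exactly n-1 edges. This graph is connected (all 6 vertices in one component) and has 6-1 = 5 edges. It is a tree.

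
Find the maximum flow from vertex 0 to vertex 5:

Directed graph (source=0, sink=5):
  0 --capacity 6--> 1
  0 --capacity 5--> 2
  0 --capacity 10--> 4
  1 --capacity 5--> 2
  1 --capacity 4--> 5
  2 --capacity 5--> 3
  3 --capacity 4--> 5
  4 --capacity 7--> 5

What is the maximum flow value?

Computing max flow:
  Flow on (0->1): 4/6
  Flow on (0->2): 4/5
  Flow on (0->4): 7/10
  Flow on (1->5): 4/4
  Flow on (2->3): 4/5
  Flow on (3->5): 4/4
  Flow on (4->5): 7/7
Maximum flow = 15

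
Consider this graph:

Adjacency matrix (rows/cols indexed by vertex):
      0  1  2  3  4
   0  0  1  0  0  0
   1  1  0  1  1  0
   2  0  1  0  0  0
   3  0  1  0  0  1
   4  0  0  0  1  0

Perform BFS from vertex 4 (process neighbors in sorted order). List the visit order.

BFS from vertex 4 (neighbors processed in ascending order):
Visit order: 4, 3, 1, 0, 2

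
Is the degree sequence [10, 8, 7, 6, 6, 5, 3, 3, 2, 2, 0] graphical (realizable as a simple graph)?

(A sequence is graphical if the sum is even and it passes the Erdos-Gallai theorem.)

Sum of degrees = 52. Sum is even but fails Erdos-Gallai. The sequence is NOT graphical.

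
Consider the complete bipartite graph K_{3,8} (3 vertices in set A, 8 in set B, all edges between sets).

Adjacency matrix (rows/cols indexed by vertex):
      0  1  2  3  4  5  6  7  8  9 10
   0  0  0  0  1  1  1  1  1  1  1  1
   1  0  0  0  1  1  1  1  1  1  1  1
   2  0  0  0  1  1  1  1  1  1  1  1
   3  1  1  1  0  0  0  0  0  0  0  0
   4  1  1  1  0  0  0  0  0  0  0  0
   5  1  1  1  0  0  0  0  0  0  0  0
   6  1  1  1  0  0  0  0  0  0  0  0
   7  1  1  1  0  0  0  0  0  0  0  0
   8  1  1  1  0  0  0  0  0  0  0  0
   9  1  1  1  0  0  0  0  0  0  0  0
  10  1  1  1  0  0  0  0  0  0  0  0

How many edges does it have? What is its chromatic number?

K_{3,8} has 3 * 8 = 24 edges.
Bipartite graphs have chromatic number 2 (color each partition differently).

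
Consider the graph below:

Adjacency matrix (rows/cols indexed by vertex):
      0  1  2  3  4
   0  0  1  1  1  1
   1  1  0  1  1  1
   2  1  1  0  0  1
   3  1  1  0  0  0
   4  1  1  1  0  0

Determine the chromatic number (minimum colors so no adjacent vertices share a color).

The graph has a maximum clique of size 4 (lower bound on chromatic number).
A valid 4-coloring: {0: 0, 1: 1, 2: 2, 3: 2, 4: 3}.
Chromatic number = 4.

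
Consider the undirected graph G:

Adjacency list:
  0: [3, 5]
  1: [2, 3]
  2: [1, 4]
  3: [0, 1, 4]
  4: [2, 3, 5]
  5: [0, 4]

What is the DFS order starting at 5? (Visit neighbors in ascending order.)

DFS from vertex 5 (neighbors processed in ascending order):
Visit order: 5, 0, 3, 1, 2, 4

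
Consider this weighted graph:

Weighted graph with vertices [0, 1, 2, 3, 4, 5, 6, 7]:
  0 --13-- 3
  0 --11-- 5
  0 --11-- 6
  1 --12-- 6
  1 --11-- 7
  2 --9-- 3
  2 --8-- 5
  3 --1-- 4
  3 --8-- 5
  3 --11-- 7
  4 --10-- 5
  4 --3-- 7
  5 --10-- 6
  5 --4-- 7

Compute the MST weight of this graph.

Applying Kruskal's algorithm (sort edges by weight, add if no cycle):
  Add (3,4) w=1
  Add (4,7) w=3
  Add (5,7) w=4
  Add (2,5) w=8
  Skip (3,5) w=8 (creates cycle)
  Skip (2,3) w=9 (creates cycle)
  Skip (4,5) w=10 (creates cycle)
  Add (5,6) w=10
  Add (0,6) w=11
  Skip (0,5) w=11 (creates cycle)
  Add (1,7) w=11
  Skip (3,7) w=11 (creates cycle)
  Skip (1,6) w=12 (creates cycle)
  Skip (0,3) w=13 (creates cycle)
MST weight = 48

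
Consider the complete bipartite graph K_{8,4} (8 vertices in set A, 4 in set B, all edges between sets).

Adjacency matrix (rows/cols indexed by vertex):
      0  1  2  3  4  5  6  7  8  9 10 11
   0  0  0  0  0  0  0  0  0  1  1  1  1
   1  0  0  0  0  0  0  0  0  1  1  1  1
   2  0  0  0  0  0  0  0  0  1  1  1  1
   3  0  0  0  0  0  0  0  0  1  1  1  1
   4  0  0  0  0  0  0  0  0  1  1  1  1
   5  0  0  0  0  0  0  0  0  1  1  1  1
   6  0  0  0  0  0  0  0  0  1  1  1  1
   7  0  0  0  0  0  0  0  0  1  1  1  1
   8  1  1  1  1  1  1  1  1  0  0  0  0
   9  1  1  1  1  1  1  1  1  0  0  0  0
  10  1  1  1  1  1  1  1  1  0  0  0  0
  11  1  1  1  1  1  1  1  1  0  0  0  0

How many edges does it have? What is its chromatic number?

K_{8,4} has 8 * 4 = 32 edges.
Bipartite graphs have chromatic number 2 (color each partition differently).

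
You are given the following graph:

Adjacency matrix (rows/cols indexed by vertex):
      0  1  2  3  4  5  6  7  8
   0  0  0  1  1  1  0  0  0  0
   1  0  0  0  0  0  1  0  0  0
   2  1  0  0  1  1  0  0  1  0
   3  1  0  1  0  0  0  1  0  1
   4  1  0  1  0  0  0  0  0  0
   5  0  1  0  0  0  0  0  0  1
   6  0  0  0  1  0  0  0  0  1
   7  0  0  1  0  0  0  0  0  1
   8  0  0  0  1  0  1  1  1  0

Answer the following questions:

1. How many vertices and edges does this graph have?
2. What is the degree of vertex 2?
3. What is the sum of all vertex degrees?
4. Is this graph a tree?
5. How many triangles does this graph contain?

Count: 9 vertices, 12 edges.
Vertex 2 has neighbors [0, 3, 4, 7], degree = 4.
Handshaking lemma: 2 * 12 = 24.
A tree on 9 vertices has 8 edges. This graph has 12 edges (4 extra). Not a tree.
Number of triangles = 3.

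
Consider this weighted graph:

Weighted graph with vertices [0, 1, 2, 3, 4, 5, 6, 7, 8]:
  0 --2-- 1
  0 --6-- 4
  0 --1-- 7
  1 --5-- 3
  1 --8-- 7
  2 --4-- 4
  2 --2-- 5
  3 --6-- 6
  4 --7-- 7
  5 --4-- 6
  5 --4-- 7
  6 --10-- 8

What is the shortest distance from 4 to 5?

Using Dijkstra's algorithm from vertex 4:
Shortest path: 4 -> 2 -> 5
Total weight: 4 + 2 = 6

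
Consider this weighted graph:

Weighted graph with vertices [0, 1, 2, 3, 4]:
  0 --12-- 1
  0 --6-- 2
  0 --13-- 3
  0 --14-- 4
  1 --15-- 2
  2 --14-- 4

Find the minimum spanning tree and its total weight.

Applying Kruskal's algorithm (sort edges by weight, add if no cycle):
  Add (0,2) w=6
  Add (0,1) w=12
  Add (0,3) w=13
  Add (0,4) w=14
  Skip (2,4) w=14 (creates cycle)
  Skip (1,2) w=15 (creates cycle)
MST weight = 45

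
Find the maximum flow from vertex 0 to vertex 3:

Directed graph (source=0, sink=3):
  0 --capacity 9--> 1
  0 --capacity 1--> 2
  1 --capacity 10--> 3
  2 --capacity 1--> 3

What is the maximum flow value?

Computing max flow:
  Flow on (0->1): 9/9
  Flow on (0->2): 1/1
  Flow on (1->3): 9/10
  Flow on (2->3): 1/1
Maximum flow = 10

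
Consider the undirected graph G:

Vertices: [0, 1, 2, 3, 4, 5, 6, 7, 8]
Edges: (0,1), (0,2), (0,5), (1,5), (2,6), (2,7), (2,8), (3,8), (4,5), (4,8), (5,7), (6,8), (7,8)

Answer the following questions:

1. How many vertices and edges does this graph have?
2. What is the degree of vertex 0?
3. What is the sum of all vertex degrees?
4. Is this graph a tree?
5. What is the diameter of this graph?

Count: 9 vertices, 13 edges.
Vertex 0 has neighbors [1, 2, 5], degree = 3.
Handshaking lemma: 2 * 13 = 26.
A tree on 9 vertices has 8 edges. This graph has 13 edges (5 extra). Not a tree.
Diameter (longest shortest path) = 4.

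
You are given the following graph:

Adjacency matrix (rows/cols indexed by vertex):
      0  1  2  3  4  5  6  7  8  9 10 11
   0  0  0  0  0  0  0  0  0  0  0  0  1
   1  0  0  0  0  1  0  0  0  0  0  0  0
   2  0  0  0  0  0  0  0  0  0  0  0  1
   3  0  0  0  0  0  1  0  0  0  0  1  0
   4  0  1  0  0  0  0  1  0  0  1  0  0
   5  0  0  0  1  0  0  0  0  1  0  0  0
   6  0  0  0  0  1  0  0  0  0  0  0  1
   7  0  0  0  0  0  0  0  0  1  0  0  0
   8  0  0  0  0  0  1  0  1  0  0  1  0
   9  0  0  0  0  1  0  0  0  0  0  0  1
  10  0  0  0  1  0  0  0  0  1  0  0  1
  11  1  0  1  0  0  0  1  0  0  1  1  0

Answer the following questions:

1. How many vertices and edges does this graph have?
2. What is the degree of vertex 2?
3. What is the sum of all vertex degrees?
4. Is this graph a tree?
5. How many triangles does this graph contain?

Count: 12 vertices, 13 edges.
Vertex 2 has neighbors [11], degree = 1.
Handshaking lemma: 2 * 13 = 26.
A tree on 12 vertices has 11 edges. This graph has 13 edges (2 extra). Not a tree.
Number of triangles = 0.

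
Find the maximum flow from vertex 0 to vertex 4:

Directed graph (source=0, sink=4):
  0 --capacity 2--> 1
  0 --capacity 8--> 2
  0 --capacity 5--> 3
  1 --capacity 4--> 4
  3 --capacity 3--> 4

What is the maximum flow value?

Computing max flow:
  Flow on (0->1): 2/2
  Flow on (0->3): 3/5
  Flow on (1->4): 2/4
  Flow on (3->4): 3/3
Maximum flow = 5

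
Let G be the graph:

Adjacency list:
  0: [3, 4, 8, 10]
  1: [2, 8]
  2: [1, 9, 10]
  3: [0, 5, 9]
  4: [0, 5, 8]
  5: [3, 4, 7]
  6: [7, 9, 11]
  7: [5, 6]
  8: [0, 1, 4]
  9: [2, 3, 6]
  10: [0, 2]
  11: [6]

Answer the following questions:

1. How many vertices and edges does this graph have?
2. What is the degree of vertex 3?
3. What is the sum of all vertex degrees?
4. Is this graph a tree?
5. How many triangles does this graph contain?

Count: 12 vertices, 16 edges.
Vertex 3 has neighbors [0, 5, 9], degree = 3.
Handshaking lemma: 2 * 16 = 32.
A tree on 12 vertices has 11 edges. This graph has 16 edges (5 extra). Not a tree.
Number of triangles = 1.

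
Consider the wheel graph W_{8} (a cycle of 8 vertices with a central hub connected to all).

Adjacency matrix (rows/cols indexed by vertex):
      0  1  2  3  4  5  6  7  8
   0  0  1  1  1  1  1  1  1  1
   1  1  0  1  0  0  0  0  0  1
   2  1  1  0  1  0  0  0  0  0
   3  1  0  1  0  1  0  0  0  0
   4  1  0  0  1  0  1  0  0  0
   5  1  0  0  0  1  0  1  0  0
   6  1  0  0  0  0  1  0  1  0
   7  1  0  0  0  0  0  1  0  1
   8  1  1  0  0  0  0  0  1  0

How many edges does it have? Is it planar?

Wheel graph W_{8}: 8 cycle edges + 8 spoke edges = 16 edges.
Total vertices: 9.
The graph is planar.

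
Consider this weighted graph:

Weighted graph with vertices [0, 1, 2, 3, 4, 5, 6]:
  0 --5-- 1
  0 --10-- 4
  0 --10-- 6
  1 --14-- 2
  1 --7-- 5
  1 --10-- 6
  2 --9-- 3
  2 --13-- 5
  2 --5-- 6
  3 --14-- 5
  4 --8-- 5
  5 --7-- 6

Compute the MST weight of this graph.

Applying Kruskal's algorithm (sort edges by weight, add if no cycle):
  Add (0,1) w=5
  Add (2,6) w=5
  Add (1,5) w=7
  Add (5,6) w=7
  Add (4,5) w=8
  Add (2,3) w=9
  Skip (0,6) w=10 (creates cycle)
  Skip (0,4) w=10 (creates cycle)
  Skip (1,6) w=10 (creates cycle)
  Skip (2,5) w=13 (creates cycle)
  Skip (1,2) w=14 (creates cycle)
  Skip (3,5) w=14 (creates cycle)
MST weight = 41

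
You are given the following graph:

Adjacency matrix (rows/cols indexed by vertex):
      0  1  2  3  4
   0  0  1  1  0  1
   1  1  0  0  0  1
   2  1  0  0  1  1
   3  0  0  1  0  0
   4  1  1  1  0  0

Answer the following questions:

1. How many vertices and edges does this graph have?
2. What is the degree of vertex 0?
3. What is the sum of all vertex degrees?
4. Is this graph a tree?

Count: 5 vertices, 6 edges.
Vertex 0 has neighbors [1, 2, 4], degree = 3.
Handshaking lemma: 2 * 6 = 12.
A tree on 5 vertices has 4 edges. This graph has 6 edges (2 extra). Not a tree.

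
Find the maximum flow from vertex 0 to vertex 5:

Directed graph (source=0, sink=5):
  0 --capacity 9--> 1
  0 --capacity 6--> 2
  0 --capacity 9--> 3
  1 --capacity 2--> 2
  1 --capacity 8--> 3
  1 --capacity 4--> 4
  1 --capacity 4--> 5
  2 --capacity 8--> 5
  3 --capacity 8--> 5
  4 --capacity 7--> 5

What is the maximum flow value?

Computing max flow:
  Flow on (0->1): 9/9
  Flow on (0->2): 6/6
  Flow on (0->3): 8/9
  Flow on (1->2): 2/2
  Flow on (1->4): 3/4
  Flow on (1->5): 4/4
  Flow on (2->5): 8/8
  Flow on (3->5): 8/8
  Flow on (4->5): 3/7
Maximum flow = 23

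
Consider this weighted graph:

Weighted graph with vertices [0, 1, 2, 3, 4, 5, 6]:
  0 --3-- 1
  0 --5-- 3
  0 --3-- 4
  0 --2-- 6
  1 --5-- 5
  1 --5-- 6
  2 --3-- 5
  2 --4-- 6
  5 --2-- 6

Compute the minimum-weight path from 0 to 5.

Using Dijkstra's algorithm from vertex 0:
Shortest path: 0 -> 6 -> 5
Total weight: 2 + 2 = 4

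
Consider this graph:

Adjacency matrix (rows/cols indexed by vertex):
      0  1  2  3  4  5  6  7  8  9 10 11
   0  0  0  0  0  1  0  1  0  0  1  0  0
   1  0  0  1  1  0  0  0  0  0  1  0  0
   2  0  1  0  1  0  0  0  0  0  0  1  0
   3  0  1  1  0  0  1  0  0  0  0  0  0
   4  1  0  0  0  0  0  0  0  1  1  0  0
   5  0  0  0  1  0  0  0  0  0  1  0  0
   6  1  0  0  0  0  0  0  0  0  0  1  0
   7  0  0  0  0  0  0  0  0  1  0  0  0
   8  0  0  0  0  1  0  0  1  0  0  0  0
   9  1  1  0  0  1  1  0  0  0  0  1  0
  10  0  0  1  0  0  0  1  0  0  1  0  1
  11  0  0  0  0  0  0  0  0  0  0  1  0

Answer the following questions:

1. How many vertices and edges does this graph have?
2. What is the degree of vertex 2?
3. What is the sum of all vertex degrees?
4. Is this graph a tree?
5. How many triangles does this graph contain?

Count: 12 vertices, 16 edges.
Vertex 2 has neighbors [1, 3, 10], degree = 3.
Handshaking lemma: 2 * 16 = 32.
A tree on 12 vertices has 11 edges. This graph has 16 edges (5 extra). Not a tree.
Number of triangles = 2.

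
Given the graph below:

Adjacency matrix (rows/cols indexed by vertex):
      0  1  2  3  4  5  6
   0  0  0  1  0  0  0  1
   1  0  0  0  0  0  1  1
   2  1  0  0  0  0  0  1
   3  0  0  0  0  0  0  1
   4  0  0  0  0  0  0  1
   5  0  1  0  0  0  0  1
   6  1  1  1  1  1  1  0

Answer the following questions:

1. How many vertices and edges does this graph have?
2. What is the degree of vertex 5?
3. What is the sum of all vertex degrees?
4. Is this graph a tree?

Count: 7 vertices, 8 edges.
Vertex 5 has neighbors [1, 6], degree = 2.
Handshaking lemma: 2 * 8 = 16.
A tree on 7 vertices has 6 edges. This graph has 8 edges (2 extra). Not a tree.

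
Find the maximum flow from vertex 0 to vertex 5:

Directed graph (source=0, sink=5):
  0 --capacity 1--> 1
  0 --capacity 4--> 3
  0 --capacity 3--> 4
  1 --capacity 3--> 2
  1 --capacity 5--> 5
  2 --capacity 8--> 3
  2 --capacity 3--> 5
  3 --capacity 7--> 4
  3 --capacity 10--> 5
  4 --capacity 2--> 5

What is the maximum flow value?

Computing max flow:
  Flow on (0->1): 1/1
  Flow on (0->3): 4/4
  Flow on (0->4): 2/3
  Flow on (1->5): 1/5
  Flow on (3->5): 4/10
  Flow on (4->5): 2/2
Maximum flow = 7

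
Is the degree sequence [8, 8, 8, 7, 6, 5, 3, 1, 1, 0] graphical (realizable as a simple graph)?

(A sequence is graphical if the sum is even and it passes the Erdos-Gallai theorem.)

Sum of degrees = 47. Sum is odd, so the sequence is NOT graphical.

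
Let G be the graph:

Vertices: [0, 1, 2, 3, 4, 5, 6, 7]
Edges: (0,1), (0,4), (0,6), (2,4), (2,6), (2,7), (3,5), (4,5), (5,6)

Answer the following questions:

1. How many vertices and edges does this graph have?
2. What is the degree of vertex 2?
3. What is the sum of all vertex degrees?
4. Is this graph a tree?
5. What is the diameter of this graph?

Count: 8 vertices, 9 edges.
Vertex 2 has neighbors [4, 6, 7], degree = 3.
Handshaking lemma: 2 * 9 = 18.
A tree on 8 vertices has 7 edges. This graph has 9 edges (2 extra). Not a tree.
Diameter (longest shortest path) = 4.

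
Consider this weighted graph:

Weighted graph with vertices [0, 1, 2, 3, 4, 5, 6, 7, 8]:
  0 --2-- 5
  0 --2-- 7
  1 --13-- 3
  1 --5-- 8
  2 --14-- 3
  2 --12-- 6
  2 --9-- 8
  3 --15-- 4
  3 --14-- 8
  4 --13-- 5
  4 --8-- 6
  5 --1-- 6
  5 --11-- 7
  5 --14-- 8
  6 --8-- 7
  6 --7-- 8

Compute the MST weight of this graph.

Applying Kruskal's algorithm (sort edges by weight, add if no cycle):
  Add (5,6) w=1
  Add (0,5) w=2
  Add (0,7) w=2
  Add (1,8) w=5
  Add (6,8) w=7
  Add (4,6) w=8
  Skip (6,7) w=8 (creates cycle)
  Add (2,8) w=9
  Skip (5,7) w=11 (creates cycle)
  Skip (2,6) w=12 (creates cycle)
  Add (1,3) w=13
  Skip (4,5) w=13 (creates cycle)
  Skip (2,3) w=14 (creates cycle)
  Skip (3,8) w=14 (creates cycle)
  Skip (5,8) w=14 (creates cycle)
  Skip (3,4) w=15 (creates cycle)
MST weight = 47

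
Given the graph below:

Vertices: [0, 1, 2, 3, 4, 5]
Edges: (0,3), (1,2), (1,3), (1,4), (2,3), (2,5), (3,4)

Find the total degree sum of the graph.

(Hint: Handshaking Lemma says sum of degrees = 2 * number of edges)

Count edges: 7 edges.
By Handshaking Lemma: sum of degrees = 2 * 7 = 14.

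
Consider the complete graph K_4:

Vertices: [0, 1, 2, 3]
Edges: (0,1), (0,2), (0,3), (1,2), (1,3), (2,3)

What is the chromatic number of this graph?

In K_4, every vertex is adjacent to every other vertex.
Each vertex needs a unique color.
Chromatic number = 4.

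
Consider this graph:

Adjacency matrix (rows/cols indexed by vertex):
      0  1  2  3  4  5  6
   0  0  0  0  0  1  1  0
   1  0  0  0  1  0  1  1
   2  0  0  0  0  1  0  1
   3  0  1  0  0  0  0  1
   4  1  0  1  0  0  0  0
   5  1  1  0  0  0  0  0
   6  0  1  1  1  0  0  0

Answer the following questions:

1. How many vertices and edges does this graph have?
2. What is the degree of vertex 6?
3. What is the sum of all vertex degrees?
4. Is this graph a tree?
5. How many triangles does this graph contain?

Count: 7 vertices, 8 edges.
Vertex 6 has neighbors [1, 2, 3], degree = 3.
Handshaking lemma: 2 * 8 = 16.
A tree on 7 vertices has 6 edges. This graph has 8 edges (2 extra). Not a tree.
Number of triangles = 1.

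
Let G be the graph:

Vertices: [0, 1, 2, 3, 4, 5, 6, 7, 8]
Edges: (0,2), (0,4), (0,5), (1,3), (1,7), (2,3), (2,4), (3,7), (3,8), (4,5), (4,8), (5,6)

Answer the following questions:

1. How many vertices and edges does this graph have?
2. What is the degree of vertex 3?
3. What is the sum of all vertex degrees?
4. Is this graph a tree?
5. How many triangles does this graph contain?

Count: 9 vertices, 12 edges.
Vertex 3 has neighbors [1, 2, 7, 8], degree = 4.
Handshaking lemma: 2 * 12 = 24.
A tree on 9 vertices has 8 edges. This graph has 12 edges (4 extra). Not a tree.
Number of triangles = 3.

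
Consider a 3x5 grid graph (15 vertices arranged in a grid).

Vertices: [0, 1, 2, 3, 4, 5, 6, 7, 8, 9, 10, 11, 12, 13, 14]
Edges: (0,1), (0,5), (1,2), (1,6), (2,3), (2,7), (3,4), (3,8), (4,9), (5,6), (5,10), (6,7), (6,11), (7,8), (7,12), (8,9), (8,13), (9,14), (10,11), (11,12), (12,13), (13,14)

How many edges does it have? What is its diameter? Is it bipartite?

A 3x5 grid has 10 vertical edges and 12 horizontal edges.
Total edges = 10 + 12 = 22.
Diameter = (3-1) + (5-1) = 6 (corner to opposite corner).
Grid graphs are bipartite (checkerboard coloring).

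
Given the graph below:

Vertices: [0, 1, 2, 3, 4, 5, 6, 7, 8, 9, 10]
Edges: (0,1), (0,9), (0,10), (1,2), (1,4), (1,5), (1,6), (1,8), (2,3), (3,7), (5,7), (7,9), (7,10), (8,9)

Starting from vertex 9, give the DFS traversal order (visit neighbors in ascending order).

DFS from vertex 9 (neighbors processed in ascending order):
Visit order: 9, 0, 1, 2, 3, 7, 5, 10, 4, 6, 8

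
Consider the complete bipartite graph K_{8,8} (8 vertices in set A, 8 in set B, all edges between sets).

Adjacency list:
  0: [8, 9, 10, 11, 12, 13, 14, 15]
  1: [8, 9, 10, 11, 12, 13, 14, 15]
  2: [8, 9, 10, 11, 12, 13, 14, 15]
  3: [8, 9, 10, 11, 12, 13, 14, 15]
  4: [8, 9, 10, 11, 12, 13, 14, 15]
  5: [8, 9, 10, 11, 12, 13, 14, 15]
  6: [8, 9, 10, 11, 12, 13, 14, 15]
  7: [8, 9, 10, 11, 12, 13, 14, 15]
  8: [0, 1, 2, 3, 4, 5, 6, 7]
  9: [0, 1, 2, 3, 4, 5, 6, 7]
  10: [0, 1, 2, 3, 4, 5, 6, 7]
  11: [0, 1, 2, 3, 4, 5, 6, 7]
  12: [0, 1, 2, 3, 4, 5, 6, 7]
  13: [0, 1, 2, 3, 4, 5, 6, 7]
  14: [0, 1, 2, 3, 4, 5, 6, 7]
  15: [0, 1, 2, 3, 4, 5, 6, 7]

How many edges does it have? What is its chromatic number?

K_{8,8} has 8 * 8 = 64 edges.
Bipartite graphs have chromatic number 2 (color each partition differently).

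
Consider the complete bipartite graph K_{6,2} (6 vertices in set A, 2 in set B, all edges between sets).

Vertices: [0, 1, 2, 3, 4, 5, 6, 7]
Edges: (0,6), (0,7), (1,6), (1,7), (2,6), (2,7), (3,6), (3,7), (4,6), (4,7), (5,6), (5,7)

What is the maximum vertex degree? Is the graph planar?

Set-A vertices have degree 2; set-B vertices have degree 6. Maximum degree = max(6,2) = 6.
min(6,2) <= 2, so K_{6,2} avoids a K_{3,3} subdivision and is planar.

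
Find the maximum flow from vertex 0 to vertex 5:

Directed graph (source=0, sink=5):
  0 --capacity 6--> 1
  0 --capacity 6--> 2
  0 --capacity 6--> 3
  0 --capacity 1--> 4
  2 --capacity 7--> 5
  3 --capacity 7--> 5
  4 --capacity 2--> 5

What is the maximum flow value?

Computing max flow:
  Flow on (0->2): 6/6
  Flow on (0->3): 6/6
  Flow on (0->4): 1/1
  Flow on (2->5): 6/7
  Flow on (3->5): 6/7
  Flow on (4->5): 1/2
Maximum flow = 13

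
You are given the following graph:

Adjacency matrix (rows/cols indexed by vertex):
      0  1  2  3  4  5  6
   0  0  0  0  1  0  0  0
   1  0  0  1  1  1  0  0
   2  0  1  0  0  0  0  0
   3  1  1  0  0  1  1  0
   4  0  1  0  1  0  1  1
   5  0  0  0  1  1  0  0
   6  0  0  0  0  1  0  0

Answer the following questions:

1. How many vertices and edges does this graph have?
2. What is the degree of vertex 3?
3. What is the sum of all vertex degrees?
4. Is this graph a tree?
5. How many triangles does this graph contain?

Count: 7 vertices, 8 edges.
Vertex 3 has neighbors [0, 1, 4, 5], degree = 4.
Handshaking lemma: 2 * 8 = 16.
A tree on 7 vertices has 6 edges. This graph has 8 edges (2 extra). Not a tree.
Number of triangles = 2.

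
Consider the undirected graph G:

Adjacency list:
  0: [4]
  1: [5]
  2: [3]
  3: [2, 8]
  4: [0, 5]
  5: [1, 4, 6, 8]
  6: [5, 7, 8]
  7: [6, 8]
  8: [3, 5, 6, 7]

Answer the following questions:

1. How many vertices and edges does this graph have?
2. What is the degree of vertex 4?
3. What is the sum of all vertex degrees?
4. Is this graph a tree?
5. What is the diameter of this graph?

Count: 9 vertices, 10 edges.
Vertex 4 has neighbors [0, 5], degree = 2.
Handshaking lemma: 2 * 10 = 20.
A tree on 9 vertices has 8 edges. This graph has 10 edges (2 extra). Not a tree.
Diameter (longest shortest path) = 5.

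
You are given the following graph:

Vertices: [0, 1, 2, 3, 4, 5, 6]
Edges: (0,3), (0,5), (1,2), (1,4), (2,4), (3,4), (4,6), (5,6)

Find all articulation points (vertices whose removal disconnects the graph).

An articulation point is a vertex whose removal disconnects the graph.
Articulation points: [4]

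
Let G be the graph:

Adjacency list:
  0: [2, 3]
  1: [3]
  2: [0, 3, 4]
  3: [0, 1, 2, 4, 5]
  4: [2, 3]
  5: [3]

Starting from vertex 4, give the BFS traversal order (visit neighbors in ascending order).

BFS from vertex 4 (neighbors processed in ascending order):
Visit order: 4, 2, 3, 0, 1, 5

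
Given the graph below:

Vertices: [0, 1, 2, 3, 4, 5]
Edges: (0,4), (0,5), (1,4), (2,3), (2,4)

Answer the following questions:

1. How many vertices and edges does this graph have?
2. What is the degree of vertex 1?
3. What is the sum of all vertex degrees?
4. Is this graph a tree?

Count: 6 vertices, 5 edges.
Vertex 1 has neighbors [4], degree = 1.
Handshaking lemma: 2 * 5 = 10.
A graph is a tree iff it is connected and has exactly n-1 edges. This graph is connected (all 6 vertices in one component) and has 6-1 = 5 edges. It is a tree.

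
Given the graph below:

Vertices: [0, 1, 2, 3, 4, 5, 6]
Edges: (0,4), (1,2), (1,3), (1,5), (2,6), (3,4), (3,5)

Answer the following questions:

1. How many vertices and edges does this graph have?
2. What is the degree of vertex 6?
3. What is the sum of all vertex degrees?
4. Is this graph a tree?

Count: 7 vertices, 7 edges.
Vertex 6 has neighbors [2], degree = 1.
Handshaking lemma: 2 * 7 = 14.
A tree on 7 vertices has 6 edges. This graph has 7 edges (1 extra). Not a tree.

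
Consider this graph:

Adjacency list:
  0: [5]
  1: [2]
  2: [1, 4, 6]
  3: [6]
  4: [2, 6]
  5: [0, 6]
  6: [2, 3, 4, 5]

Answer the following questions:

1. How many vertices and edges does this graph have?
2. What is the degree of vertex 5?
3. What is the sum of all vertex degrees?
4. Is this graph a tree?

Count: 7 vertices, 7 edges.
Vertex 5 has neighbors [0, 6], degree = 2.
Handshaking lemma: 2 * 7 = 14.
A tree on 7 vertices has 6 edges. This graph has 7 edges (1 extra). Not a tree.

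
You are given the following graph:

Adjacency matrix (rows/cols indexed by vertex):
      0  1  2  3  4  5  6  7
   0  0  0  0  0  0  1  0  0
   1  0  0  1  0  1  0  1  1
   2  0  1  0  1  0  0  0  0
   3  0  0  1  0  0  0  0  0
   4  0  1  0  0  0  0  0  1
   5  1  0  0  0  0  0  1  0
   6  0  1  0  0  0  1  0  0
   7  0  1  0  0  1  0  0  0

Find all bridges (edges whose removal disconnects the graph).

A bridge is an edge whose removal increases the number of connected components.
Bridges found: (0,5), (1,2), (1,6), (2,3), (5,6)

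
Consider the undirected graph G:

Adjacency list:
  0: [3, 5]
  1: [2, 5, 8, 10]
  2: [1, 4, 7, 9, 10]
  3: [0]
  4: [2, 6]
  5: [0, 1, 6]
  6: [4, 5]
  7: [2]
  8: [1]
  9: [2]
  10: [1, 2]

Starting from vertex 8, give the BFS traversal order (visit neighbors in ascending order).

BFS from vertex 8 (neighbors processed in ascending order):
Visit order: 8, 1, 2, 5, 10, 4, 7, 9, 0, 6, 3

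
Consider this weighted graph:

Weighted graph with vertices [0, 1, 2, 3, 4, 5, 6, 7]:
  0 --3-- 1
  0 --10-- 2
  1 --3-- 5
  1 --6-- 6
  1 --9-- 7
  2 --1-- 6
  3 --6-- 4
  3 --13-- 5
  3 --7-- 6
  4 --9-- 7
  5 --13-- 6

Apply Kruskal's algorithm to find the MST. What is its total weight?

Applying Kruskal's algorithm (sort edges by weight, add if no cycle):
  Add (2,6) w=1
  Add (0,1) w=3
  Add (1,5) w=3
  Add (1,6) w=6
  Add (3,4) w=6
  Add (3,6) w=7
  Add (1,7) w=9
  Skip (4,7) w=9 (creates cycle)
  Skip (0,2) w=10 (creates cycle)
  Skip (3,5) w=13 (creates cycle)
  Skip (5,6) w=13 (creates cycle)
MST weight = 35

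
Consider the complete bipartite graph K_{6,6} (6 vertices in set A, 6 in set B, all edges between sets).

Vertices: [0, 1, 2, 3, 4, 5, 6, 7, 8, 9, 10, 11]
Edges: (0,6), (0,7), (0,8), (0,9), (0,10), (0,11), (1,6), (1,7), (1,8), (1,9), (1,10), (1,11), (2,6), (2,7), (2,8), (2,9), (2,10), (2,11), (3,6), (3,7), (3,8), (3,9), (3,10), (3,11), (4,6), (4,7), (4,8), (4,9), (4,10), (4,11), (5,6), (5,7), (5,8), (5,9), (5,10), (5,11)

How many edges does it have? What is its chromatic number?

K_{6,6} has 6 * 6 = 36 edges.
Bipartite graphs have chromatic number 2 (color each partition differently).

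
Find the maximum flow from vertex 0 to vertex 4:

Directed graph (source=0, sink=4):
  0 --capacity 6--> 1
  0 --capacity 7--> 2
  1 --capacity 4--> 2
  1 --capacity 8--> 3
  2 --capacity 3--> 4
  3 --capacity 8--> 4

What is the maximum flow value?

Computing max flow:
  Flow on (0->1): 6/6
  Flow on (0->2): 3/7
  Flow on (1->3): 6/8
  Flow on (2->4): 3/3
  Flow on (3->4): 6/8
Maximum flow = 9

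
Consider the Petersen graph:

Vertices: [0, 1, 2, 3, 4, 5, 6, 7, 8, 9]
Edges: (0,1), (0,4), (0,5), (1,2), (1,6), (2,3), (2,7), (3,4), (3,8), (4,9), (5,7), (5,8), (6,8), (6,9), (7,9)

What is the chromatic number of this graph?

The Petersen graph contains odd cycles (e.g. the outer 5-cycle), so chi >= 3.
A proper 3-coloring exists (it is a well-known 3-chromatic graph).
Chromatic number = 3.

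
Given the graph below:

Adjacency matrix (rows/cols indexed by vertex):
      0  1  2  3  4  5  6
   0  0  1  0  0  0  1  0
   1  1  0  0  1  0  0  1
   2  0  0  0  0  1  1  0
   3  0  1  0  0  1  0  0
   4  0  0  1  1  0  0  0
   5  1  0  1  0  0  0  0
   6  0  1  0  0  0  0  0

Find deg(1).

Vertex 1 has neighbors [0, 3, 6], so deg(1) = 3.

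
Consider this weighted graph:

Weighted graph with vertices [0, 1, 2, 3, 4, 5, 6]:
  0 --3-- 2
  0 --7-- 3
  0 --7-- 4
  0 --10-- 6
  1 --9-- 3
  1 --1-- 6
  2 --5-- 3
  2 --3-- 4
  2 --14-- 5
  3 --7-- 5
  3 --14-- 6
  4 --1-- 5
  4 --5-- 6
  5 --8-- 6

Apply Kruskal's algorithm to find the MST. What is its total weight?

Applying Kruskal's algorithm (sort edges by weight, add if no cycle):
  Add (1,6) w=1
  Add (4,5) w=1
  Add (0,2) w=3
  Add (2,4) w=3
  Add (2,3) w=5
  Add (4,6) w=5
  Skip (0,3) w=7 (creates cycle)
  Skip (0,4) w=7 (creates cycle)
  Skip (3,5) w=7 (creates cycle)
  Skip (5,6) w=8 (creates cycle)
  Skip (1,3) w=9 (creates cycle)
  Skip (0,6) w=10 (creates cycle)
  Skip (2,5) w=14 (creates cycle)
  Skip (3,6) w=14 (creates cycle)
MST weight = 18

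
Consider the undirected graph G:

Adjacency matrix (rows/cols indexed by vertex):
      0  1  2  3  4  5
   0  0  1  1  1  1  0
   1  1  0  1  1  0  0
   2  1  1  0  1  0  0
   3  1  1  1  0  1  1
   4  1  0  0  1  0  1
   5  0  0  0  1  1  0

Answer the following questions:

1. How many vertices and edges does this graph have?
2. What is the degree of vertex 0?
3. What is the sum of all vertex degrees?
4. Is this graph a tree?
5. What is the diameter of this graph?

Count: 6 vertices, 10 edges.
Vertex 0 has neighbors [1, 2, 3, 4], degree = 4.
Handshaking lemma: 2 * 10 = 20.
A tree on 6 vertices has 5 edges. This graph has 10 edges (5 extra). Not a tree.
Diameter (longest shortest path) = 2.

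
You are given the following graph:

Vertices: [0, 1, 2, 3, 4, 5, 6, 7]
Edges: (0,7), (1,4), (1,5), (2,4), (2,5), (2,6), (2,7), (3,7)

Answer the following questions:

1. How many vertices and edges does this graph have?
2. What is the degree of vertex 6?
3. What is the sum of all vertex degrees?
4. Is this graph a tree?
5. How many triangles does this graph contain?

Count: 8 vertices, 8 edges.
Vertex 6 has neighbors [2], degree = 1.
Handshaking lemma: 2 * 8 = 16.
A tree on 8 vertices has 7 edges. This graph has 8 edges (1 extra). Not a tree.
Number of triangles = 0.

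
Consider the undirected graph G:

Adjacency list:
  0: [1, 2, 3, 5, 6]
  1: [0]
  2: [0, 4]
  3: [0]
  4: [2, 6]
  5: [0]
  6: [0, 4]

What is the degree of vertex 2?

Vertex 2 has neighbors [0, 4], so deg(2) = 2.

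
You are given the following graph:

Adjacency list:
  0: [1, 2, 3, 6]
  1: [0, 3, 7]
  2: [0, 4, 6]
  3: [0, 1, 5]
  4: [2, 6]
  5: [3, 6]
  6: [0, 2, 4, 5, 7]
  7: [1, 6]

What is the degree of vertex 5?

Vertex 5 has neighbors [3, 6], so deg(5) = 2.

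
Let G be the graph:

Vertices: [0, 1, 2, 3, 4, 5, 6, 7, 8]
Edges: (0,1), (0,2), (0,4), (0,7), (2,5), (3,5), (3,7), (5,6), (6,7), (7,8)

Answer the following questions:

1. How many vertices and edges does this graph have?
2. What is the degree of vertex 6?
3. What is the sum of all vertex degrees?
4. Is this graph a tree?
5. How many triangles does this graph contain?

Count: 9 vertices, 10 edges.
Vertex 6 has neighbors [5, 7], degree = 2.
Handshaking lemma: 2 * 10 = 20.
A tree on 9 vertices has 8 edges. This graph has 10 edges (2 extra). Not a tree.
Number of triangles = 0.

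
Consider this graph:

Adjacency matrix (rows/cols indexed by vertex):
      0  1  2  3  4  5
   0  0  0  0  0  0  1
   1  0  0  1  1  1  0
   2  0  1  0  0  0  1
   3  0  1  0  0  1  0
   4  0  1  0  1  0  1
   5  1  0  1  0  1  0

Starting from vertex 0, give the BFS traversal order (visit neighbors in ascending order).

BFS from vertex 0 (neighbors processed in ascending order):
Visit order: 0, 5, 2, 4, 1, 3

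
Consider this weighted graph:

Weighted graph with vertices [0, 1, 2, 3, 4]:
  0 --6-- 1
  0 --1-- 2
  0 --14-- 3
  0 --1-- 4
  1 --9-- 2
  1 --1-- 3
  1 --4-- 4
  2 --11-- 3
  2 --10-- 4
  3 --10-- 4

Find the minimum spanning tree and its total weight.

Applying Kruskal's algorithm (sort edges by weight, add if no cycle):
  Add (0,4) w=1
  Add (0,2) w=1
  Add (1,3) w=1
  Add (1,4) w=4
  Skip (0,1) w=6 (creates cycle)
  Skip (1,2) w=9 (creates cycle)
  Skip (2,4) w=10 (creates cycle)
  Skip (3,4) w=10 (creates cycle)
  Skip (2,3) w=11 (creates cycle)
  Skip (0,3) w=14 (creates cycle)
MST weight = 7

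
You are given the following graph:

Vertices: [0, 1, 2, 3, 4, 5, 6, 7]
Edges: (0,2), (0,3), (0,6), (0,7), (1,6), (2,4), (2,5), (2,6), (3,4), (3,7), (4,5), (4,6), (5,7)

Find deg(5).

Vertex 5 has neighbors [2, 4, 7], so deg(5) = 3.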